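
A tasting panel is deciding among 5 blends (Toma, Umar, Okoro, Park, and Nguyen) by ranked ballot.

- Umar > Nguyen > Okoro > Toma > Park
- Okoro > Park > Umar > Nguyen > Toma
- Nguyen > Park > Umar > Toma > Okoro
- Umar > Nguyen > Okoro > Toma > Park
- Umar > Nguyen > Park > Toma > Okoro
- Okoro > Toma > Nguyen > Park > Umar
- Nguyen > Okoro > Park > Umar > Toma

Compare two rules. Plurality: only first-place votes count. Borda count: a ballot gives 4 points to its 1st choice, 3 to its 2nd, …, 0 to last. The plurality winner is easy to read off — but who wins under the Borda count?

Nguyen

Plurality first-place counts: Toma 0, Umar 3, Okoro 2, Park 0, Nguyen 2 → Umar.
Borda totals: Toma 7, Umar 17, Okoro 15, Park 11, Nguyen 20 → Nguyen.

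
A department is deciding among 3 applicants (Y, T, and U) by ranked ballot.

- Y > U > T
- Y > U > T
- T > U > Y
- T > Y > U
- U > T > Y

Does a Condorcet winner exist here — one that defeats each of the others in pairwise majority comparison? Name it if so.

Head-to-head results (5 voters total):
Y vs T: T wins 3–2.
Y vs U: Y wins 3–2.
T vs U: U wins 3–2.
No candidate beats all others: Y beats U beats T beats Y, a majority cycle.

None — there is no Condorcet winner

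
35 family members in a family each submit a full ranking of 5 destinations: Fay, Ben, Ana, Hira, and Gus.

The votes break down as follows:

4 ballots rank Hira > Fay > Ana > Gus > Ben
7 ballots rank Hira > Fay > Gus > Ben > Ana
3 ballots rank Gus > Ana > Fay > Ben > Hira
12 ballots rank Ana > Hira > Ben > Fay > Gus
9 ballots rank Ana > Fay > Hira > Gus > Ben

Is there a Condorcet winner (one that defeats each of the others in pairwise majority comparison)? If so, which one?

Head-to-head results (35 voters total):
Fay vs Ben: Fay wins 23–12.
Fay vs Ana: Ana wins 24–11.
Fay vs Hira: Hira wins 23–12.
Fay vs Gus: Fay wins 32–3.
Ben vs Ana: Ana wins 28–7.
Ben vs Hira: Hira wins 32–3.
Ben vs Gus: Gus wins 23–12.
Ana vs Hira: Ana wins 24–11.
Ana vs Gus: Ana wins 25–10.
Hira vs Gus: Hira wins 32–3.
Ana beats each rival — Fay (24–11), Ben (28–7), Hira (24–11), Gus (25–10) — so Ana is the Condorcet winner.

Ana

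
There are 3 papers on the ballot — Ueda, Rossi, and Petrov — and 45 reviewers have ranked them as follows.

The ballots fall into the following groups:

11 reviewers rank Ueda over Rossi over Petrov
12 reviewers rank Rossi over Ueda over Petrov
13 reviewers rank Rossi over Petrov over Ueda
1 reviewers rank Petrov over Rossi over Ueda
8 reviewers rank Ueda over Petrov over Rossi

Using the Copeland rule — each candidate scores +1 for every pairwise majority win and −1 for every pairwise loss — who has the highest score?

Pairwise results:
  Ueda vs Rossi: Rossi wins 26–19.
  Ueda vs Petrov: Ueda wins 31–14.
  Rossi vs Petrov: Rossi wins 36–9.
Copeland scores (wins − losses):
  Ueda: 1 − 1 = 0
  Rossi: 2 − 0 = 2
  Petrov: 0 − 2 = -2
Rossi has the best Copeland score.

Rossi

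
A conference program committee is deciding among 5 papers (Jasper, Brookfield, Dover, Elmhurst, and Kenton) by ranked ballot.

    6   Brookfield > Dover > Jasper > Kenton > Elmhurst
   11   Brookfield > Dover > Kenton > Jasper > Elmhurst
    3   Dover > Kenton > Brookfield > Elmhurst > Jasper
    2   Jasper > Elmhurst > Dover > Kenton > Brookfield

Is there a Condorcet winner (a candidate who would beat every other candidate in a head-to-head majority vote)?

Head-to-head results (22 voters total):
Jasper vs Brookfield: Brookfield wins 20–2.
Jasper vs Dover: Dover wins 20–2.
Jasper vs Elmhurst: Jasper wins 19–3.
Jasper vs Kenton: Kenton wins 14–8.
Brookfield vs Dover: Brookfield wins 17–5.
Brookfield vs Elmhurst: Brookfield wins 20–2.
Brookfield vs Kenton: Brookfield wins 17–5.
Dover vs Elmhurst: Dover wins 20–2.
Dover vs Kenton: Dover wins 22–0.
Elmhurst vs Kenton: Kenton wins 20–2.
Brookfield beats each rival — Jasper (20–2), Dover (17–5), Elmhurst (20–2), Kenton (17–5) — so Brookfield is the Condorcet winner.

Yes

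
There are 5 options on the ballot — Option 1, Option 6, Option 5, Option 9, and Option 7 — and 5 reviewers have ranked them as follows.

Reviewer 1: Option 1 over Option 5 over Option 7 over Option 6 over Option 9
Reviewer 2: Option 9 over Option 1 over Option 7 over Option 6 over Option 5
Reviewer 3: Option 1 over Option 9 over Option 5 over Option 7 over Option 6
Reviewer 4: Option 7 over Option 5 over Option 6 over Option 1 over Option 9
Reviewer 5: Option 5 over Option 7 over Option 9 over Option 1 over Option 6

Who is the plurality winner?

Option 1

First-place vote totals:
  Option 1: 2
  Option 6: 0
  Option 5: 1
  Option 9: 1
  Option 7: 1
Option 1 has the most first-place votes.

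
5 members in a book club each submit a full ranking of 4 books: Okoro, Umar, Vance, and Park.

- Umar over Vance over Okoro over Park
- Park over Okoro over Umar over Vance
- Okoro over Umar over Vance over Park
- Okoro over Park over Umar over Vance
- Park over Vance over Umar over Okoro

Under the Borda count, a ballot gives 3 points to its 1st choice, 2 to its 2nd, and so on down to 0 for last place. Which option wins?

Okoro

Borda scores:
  Okoro: 1 + 2 + 3 + 3 + 0 = 9
  Umar: 3 + 1 + 2 + 1 + 1 = 8
  Vance: 2 + 0 + 1 + 0 + 2 = 5
  Park: 0 + 3 + 0 + 2 + 3 = 8
Okoro has the highest total.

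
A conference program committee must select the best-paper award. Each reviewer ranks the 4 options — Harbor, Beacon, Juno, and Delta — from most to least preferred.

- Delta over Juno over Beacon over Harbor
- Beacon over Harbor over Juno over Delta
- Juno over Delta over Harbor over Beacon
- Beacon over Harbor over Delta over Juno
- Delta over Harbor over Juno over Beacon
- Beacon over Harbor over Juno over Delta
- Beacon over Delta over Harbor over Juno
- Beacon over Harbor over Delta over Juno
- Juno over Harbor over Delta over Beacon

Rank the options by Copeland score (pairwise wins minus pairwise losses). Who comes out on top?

Pairwise results:
  Harbor vs Beacon: Beacon wins 6–3.
  Harbor vs Juno: Harbor wins 6–3.
  Harbor vs Delta: Harbor wins 5–4.
  Beacon vs Juno: Beacon wins 5–4.
  Beacon vs Delta: Beacon wins 5–4.
  Juno vs Delta: Delta wins 5–4.
Copeland scores (wins − losses):
  Harbor: 2 − 1 = 1
  Beacon: 3 − 0 = 3
  Juno: 0 − 3 = -3
  Delta: 1 − 2 = -1
Beacon has the best Copeland score.

Beacon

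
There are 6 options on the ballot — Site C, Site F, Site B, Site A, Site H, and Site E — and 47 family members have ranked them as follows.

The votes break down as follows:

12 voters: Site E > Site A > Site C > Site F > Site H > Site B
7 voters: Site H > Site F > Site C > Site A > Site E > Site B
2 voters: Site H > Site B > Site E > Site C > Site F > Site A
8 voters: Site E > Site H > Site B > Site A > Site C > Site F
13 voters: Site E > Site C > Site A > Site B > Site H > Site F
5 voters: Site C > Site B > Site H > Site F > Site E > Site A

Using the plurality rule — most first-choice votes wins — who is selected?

First-place vote totals:
  Site C: 5
  Site F: 0
  Site B: 0
  Site A: 0
  Site H: 9
  Site E: 33
Site E has the most first-place votes.

Site E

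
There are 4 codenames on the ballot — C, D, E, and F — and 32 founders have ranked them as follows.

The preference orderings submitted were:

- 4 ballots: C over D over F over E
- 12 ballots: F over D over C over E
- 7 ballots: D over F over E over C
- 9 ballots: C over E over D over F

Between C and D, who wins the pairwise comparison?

Ballots ranking C above D: 4+9 = 13.
Ballots ranking D above C: 12+7 = 19.
D wins the head-to-head, 19–13.

D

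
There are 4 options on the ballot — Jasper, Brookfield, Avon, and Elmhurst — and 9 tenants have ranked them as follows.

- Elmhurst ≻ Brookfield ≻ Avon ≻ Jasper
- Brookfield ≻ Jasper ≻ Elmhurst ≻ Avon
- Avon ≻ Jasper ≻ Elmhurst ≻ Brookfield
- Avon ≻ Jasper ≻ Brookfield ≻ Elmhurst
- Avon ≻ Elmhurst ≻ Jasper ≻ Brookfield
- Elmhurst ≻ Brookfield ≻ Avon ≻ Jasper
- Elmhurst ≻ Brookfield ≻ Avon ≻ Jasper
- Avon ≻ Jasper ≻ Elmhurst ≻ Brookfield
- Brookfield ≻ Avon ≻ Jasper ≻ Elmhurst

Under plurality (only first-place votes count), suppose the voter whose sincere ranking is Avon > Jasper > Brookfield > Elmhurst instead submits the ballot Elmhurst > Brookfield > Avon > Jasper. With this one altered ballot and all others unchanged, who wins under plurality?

Elmhurst

First-place totals with the altered ballot: Jasper 0, Brookfield 2, Avon 3, Elmhurst 4.
The switch changes the winner from Avon to Elmhurst.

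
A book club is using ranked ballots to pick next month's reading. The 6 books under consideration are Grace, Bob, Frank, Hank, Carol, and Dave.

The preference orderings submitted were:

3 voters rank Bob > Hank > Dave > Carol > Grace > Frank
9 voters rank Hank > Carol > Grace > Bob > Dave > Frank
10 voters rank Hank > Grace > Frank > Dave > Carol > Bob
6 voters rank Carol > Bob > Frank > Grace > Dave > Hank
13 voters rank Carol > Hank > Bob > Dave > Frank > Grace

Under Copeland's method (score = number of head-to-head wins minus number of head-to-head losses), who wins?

Hank

Pairwise results:
  Grace vs Bob: Bob wins 22–19.
  Grace vs Frank: Grace wins 22–19.
  Grace vs Hank: Hank wins 35–6.
  Grace vs Carol: Carol wins 31–10.
  Grace vs Dave: Grace wins 25–16.
  Bob vs Frank: Bob wins 31–10.
  Bob vs Hank: Hank wins 32–9.
  Bob vs Carol: Carol wins 38–3.
  Bob vs Dave: Bob wins 31–10.
  Frank vs Hank: Hank wins 35–6.
  Frank vs Carol: Carol wins 31–10.
  Frank vs Dave: Dave wins 25–16.
  Hank vs Carol: Hank wins 22–19.
  Hank vs Dave: Hank wins 35–6.
  Carol vs Dave: Carol wins 28–13.
Copeland scores (wins − losses):
  Grace: 2 − 3 = -1
  Bob: 3 − 2 = 1
  Frank: 0 − 5 = -5
  Hank: 5 − 0 = 5
  Carol: 4 − 1 = 3
  Dave: 1 − 4 = -3
Hank has the best Copeland score.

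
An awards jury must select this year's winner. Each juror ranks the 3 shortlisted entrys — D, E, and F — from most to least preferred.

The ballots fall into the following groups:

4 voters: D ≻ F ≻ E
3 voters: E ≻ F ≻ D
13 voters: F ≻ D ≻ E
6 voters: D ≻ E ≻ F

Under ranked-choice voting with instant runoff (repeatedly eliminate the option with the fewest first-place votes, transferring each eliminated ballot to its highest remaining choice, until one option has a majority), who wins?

Round 1: F 13, D 10, E 3. E has the fewest and is eliminated.
Round 2: F 16, D 10. F has a majority.

F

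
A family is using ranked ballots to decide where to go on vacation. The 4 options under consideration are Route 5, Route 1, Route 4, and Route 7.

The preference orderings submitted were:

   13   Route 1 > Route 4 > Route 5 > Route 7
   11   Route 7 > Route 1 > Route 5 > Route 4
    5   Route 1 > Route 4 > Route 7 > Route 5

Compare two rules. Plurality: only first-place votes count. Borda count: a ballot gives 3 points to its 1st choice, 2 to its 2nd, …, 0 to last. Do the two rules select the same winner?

Yes

Plurality first-place counts: Route 5 0, Route 1 18, Route 4 0, Route 7 11 → Route 1.
Borda totals: Route 5 24, Route 1 76, Route 4 36, Route 7 38 → Route 1.
The two rules agree on Route 1.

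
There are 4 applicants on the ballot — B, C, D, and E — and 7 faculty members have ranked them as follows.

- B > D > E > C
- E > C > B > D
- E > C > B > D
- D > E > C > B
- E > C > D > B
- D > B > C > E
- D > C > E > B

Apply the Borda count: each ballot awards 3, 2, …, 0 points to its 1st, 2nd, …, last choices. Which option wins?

E

Borda scores:
  B: 3 + 1 + 1 + 0 + 0 + 2 + 0 = 7
  C: 0 + 2 + 2 + 1 + 2 + 1 + 2 = 10
  D: 2 + 0 + 0 + 3 + 1 + 3 + 3 = 12
  E: 1 + 3 + 3 + 2 + 3 + 0 + 1 = 13
E has the highest total.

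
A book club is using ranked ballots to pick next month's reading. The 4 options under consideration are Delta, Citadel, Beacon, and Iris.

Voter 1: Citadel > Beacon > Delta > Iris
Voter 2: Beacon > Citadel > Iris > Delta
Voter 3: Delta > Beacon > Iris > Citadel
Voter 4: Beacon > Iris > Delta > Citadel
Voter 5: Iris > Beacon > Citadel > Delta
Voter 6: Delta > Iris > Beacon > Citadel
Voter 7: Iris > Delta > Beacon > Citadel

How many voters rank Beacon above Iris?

4

Ballots ranking Beacon above Iris: 4.
Ballots ranking Iris above Beacon: 3.
So 4 of 7 voters prefer Beacon to Iris.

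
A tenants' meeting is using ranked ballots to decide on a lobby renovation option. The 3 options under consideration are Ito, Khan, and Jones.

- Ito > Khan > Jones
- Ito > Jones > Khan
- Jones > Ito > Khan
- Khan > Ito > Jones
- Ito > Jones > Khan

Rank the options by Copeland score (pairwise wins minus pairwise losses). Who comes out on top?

Ito

Pairwise results:
  Ito vs Khan: Ito wins 4–1.
  Ito vs Jones: Ito wins 4–1.
  Khan vs Jones: Jones wins 3–2.
Copeland scores (wins − losses):
  Ito: 2 − 0 = 2
  Khan: 0 − 2 = -2
  Jones: 1 − 1 = 0
Ito has the best Copeland score.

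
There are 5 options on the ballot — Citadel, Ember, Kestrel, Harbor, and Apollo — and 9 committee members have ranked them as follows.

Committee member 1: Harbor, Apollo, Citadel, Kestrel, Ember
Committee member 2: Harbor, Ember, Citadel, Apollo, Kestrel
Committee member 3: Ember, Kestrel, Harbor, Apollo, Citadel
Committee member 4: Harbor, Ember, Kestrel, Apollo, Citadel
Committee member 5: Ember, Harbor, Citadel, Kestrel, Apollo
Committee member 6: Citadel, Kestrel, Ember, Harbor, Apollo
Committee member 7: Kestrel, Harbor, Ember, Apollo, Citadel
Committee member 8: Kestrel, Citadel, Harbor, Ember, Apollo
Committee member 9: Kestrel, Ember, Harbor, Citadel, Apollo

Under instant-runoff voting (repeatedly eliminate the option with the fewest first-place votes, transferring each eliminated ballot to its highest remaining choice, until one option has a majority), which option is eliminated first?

Round 1: Kestrel 3, Harbor 3, Ember 2, Citadel 1, Apollo 0. Apollo has the fewest and is eliminated.
Round 2: Kestrel 3, Harbor 3, Ember 2, Citadel 1. Citadel has the fewest and is eliminated.
Round 3: Kestrel 4, Harbor 3, Ember 2. Ember has the fewest and is eliminated.
Round 4: Kestrel 5, Harbor 4. Kestrel has a majority.

Apollo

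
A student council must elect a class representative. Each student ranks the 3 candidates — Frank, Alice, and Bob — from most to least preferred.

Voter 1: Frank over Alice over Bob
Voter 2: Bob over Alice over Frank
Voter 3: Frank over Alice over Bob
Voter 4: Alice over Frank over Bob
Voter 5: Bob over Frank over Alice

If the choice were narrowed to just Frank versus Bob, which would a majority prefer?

Ballots ranking Frank above Bob: 3.
Ballots ranking Bob above Frank: 2.
Frank wins the head-to-head, 3–2.

Frank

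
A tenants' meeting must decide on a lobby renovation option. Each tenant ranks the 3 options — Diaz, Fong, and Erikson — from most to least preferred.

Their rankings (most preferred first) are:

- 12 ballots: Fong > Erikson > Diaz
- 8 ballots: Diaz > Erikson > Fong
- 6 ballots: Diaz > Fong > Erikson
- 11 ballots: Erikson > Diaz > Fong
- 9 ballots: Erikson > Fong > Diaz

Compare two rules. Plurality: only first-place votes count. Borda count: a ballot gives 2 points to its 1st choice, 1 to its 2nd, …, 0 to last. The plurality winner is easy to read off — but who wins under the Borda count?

Plurality first-place counts: Diaz 14, Fong 12, Erikson 20 → Erikson.
Borda totals: Diaz 39, Fong 39, Erikson 60 → Erikson.

Erikson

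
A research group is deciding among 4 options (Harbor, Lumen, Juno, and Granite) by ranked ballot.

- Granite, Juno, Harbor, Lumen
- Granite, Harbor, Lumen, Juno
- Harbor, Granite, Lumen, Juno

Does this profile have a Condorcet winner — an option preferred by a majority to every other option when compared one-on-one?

Head-to-head results (3 voters total):
Harbor vs Lumen: Harbor wins 3–0.
Harbor vs Juno: Harbor wins 2–1.
Harbor vs Granite: Granite wins 2–1.
Lumen vs Juno: Lumen wins 2–1.
Lumen vs Granite: Granite wins 3–0.
Juno vs Granite: Granite wins 3–0.
Granite beats each rival — Harbor (2–1), Lumen (3–0), Juno (3–0) — so Granite is the Condorcet winner.

Yes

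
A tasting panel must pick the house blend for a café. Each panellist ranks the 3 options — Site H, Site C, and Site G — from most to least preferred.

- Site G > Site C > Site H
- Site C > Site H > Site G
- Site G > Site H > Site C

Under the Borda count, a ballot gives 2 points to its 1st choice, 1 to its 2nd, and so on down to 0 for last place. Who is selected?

Site G

Borda scores:
  Site H: 0 + 1 + 1 = 2
  Site C: 1 + 2 + 0 = 3
  Site G: 2 + 0 + 2 = 4
Site G has the highest total.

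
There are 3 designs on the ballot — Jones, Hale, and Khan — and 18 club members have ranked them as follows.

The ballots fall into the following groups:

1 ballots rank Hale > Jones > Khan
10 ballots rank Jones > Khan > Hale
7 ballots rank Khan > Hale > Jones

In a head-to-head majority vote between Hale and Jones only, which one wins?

Ballots ranking Hale above Jones: 1+7 = 8.
Ballots ranking Jones above Hale: 10.
Jones wins the head-to-head, 10–8.

Jones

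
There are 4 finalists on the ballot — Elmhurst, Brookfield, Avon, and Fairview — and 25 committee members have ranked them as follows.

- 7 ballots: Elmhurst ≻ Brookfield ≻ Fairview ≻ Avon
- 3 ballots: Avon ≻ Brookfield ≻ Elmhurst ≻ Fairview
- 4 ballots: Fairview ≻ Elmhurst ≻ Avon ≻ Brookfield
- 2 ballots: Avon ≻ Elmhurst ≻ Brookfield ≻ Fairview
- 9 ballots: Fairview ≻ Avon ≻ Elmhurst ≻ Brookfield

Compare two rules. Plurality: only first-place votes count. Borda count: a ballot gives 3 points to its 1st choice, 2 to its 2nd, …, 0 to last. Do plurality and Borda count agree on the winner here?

Yes

Plurality first-place counts: Elmhurst 7, Brookfield 0, Avon 5, Fairview 13 → Fairview.
Borda totals: Elmhurst 45, Brookfield 22, Avon 37, Fairview 46 → Fairview.
The two rules agree on Fairview.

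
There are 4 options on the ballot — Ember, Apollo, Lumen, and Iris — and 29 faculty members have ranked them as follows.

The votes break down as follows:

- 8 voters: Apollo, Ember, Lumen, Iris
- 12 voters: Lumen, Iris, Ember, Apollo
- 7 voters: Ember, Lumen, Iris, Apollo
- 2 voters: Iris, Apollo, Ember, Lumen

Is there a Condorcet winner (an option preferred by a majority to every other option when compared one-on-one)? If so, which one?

Head-to-head results (29 voters total):
Ember vs Apollo: Ember wins 19–10.
Ember vs Lumen: Ember wins 17–12.
Ember vs Iris: Ember wins 15–14.
Apollo vs Lumen: Lumen wins 19–10.
Apollo vs Iris: Iris wins 21–8.
Lumen vs Iris: Lumen wins 27–2.
Ember beats each rival — Apollo (19–10), Lumen (17–12), Iris (15–14) — so Ember is the Condorcet winner.

Ember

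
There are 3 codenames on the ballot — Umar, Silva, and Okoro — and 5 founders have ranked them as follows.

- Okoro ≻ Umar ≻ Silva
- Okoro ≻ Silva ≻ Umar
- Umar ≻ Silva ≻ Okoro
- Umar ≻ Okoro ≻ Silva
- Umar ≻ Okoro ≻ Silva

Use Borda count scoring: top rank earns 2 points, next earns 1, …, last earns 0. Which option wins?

Borda scores:
  Umar: 1 + 0 + 2 + 2 + 2 = 7
  Silva: 0 + 1 + 1 + 0 + 0 = 2
  Okoro: 2 + 2 + 0 + 1 + 1 = 6
Umar has the highest total.

Umar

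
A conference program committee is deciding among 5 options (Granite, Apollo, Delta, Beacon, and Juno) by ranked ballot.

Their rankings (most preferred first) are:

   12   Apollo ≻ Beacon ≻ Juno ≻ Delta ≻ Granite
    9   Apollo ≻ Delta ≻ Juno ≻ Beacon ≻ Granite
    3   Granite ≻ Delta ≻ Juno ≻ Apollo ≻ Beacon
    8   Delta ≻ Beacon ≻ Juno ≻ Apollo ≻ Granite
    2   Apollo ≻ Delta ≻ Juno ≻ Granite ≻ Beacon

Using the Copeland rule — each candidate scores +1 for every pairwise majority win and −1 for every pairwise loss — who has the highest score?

Pairwise results:
  Granite vs Apollo: Apollo wins 31–3.
  Granite vs Delta: Delta wins 31–3.
  Granite vs Beacon: Beacon wins 29–5.
  Granite vs Juno: Juno wins 31–3.
  Apollo vs Delta: Apollo wins 23–11.
  Apollo vs Beacon: Apollo wins 26–8.
  Apollo vs Juno: Apollo wins 23–11.
  Delta vs Beacon: Delta wins 22–12.
  Delta vs Juno: Delta wins 22–12.
  Beacon vs Juno: Beacon wins 20–14.
Copeland scores (wins − losses):
  Granite: 0 − 4 = -4
  Apollo: 4 − 0 = 4
  Delta: 3 − 1 = 2
  Beacon: 2 − 2 = 0
  Juno: 1 − 3 = -2
Apollo has the best Copeland score.

Apollo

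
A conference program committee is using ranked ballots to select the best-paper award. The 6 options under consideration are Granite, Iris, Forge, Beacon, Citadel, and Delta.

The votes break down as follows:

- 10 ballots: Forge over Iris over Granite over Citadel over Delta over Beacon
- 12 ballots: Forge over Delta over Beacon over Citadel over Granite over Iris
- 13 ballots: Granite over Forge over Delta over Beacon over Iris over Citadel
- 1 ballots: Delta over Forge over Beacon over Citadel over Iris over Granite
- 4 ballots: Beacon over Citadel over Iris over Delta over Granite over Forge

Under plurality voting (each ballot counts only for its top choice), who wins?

First-place vote totals:
  Granite: 13
  Iris: 0
  Forge: 22
  Beacon: 4
  Citadel: 0
  Delta: 1
Forge has the most first-place votes.

Forge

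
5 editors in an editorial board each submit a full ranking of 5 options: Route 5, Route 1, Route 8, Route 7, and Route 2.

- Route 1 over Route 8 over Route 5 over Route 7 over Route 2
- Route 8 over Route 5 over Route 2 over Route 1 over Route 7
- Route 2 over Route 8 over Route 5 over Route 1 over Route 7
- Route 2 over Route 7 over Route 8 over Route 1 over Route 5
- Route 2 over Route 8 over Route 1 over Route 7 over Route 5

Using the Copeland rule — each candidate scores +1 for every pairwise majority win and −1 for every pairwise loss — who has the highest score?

Pairwise results:
  Route 5 vs Route 1: Route 1 wins 3–2.
  Route 5 vs Route 8: Route 8 wins 5–0.
  Route 5 vs Route 7: Route 5 wins 3–2.
  Route 5 vs Route 2: Route 2 wins 3–2.
  Route 1 vs Route 8: Route 8 wins 4–1.
  Route 1 vs Route 7: Route 1 wins 4–1.
  Route 1 vs Route 2: Route 2 wins 4–1.
  Route 8 vs Route 7: Route 8 wins 4–1.
  Route 8 vs Route 2: Route 2 wins 3–2.
  Route 7 vs Route 2: Route 2 wins 4–1.
Copeland scores (wins − losses):
  Route 5: 1 − 3 = -2
  Route 1: 2 − 2 = 0
  Route 8: 3 − 1 = 2
  Route 7: 0 − 4 = -4
  Route 2: 4 − 0 = 4
Route 2 has the best Copeland score.

Route 2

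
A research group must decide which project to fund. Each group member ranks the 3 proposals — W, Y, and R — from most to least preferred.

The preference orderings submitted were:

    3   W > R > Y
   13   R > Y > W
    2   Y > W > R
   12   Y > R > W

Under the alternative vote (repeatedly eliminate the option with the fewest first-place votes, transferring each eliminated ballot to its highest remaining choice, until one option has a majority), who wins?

Round 1: Y 14, R 13, W 3. W has the fewest and is eliminated.
Round 2: R 16, Y 14. R has a majority.

R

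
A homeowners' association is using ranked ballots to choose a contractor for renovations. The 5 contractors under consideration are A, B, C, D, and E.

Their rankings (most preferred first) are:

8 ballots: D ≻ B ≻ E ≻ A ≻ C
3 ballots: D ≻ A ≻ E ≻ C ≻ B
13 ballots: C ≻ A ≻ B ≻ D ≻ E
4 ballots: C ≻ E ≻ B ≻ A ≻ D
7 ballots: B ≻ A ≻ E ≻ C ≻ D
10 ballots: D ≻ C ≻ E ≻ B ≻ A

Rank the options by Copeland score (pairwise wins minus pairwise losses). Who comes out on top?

C

Pairwise results:
  A vs B: B wins 29–16.
  A vs C: C wins 27–18.
  A vs D: A wins 24–21.
  A vs E: A wins 23–22.
  B vs C: C wins 30–15.
  B vs D: B wins 24–21.
  B vs E: B wins 28–17.
  C vs D: C wins 24–21.
  C vs E: C wins 27–18.
  D vs E: D wins 34–11.
Copeland scores (wins − losses):
  A: 2 − 2 = 0
  B: 3 − 1 = 2
  C: 4 − 0 = 4
  D: 1 − 3 = -2
  E: 0 − 4 = -4
C has the best Copeland score.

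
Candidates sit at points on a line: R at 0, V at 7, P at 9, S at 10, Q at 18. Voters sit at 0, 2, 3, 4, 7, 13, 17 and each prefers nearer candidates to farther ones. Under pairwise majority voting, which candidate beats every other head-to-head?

With single-peaked preferences on a line, the Condorcet winner is the candidate closest to the median voter.
The median voter (position 4) is closest to V at 7.
Check: V vs R — voters closer to V: 4 of 7.

V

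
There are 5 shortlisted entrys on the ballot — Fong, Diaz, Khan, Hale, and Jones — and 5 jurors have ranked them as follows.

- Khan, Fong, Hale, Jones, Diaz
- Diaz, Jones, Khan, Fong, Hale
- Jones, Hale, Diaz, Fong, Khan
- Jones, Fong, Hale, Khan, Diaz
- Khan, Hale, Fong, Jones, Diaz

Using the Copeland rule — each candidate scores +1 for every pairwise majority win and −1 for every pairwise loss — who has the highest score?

Jones

Pairwise results:
  Fong vs Diaz: Fong wins 3–2.
  Fong vs Khan: Khan wins 3–2.
  Fong vs Hale: Fong wins 3–2.
  Fong vs Jones: Jones wins 3–2.
  Diaz vs Khan: Khan wins 3–2.
  Diaz vs Hale: Hale wins 4–1.
  Diaz vs Jones: Jones wins 4–1.
  Khan vs Hale: Khan wins 3–2.
  Khan vs Jones: Jones wins 3–2.
  Hale vs Jones: Jones wins 3–2.
Copeland scores (wins − losses):
  Fong: 2 − 2 = 0
  Diaz: 0 − 4 = -4
  Khan: 3 − 1 = 2
  Hale: 1 − 3 = -2
  Jones: 4 − 0 = 4
Jones has the best Copeland score.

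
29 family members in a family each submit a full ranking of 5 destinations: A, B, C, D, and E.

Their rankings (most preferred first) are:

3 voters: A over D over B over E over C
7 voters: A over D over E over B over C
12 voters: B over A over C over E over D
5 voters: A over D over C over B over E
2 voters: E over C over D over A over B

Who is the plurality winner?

First-place vote totals:
  A: 15
  B: 12
  C: 0
  D: 0
  E: 2
A has the most first-place votes.

A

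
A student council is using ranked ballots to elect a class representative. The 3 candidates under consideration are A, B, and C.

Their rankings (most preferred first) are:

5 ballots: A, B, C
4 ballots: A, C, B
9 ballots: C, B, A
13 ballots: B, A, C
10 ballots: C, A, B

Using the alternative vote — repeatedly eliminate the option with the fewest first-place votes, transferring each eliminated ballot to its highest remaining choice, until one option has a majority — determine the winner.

C

Round 1: C 19, B 13, A 9. A has the fewest and is eliminated.
Round 2: C 23, B 18. C has a majority.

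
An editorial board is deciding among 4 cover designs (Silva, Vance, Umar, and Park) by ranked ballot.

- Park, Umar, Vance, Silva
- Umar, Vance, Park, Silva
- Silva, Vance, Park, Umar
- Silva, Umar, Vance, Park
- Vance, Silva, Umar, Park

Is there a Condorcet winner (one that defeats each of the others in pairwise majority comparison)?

Head-to-head results (5 voters total):
Silva vs Vance: Vance wins 3–2.
Silva vs Umar: Silva wins 3–2.
Silva vs Park: Silva wins 3–2.
Vance vs Umar: Umar wins 3–2.
Vance vs Park: Vance wins 4–1.
Umar vs Park: Umar wins 3–2.
No candidate beats all others: Silva beats Umar beats Vance beats Silva, a majority cycle.

No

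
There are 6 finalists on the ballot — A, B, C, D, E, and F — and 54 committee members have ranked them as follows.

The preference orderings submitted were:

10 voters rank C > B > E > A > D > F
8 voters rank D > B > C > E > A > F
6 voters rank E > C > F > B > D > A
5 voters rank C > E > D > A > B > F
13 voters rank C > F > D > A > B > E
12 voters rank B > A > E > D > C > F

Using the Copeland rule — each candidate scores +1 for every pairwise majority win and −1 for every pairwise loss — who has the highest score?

C

Pairwise results:
  A vs B: B wins 36–18.
  A vs C: C wins 42–12.
  A vs D: D wins 32–22.
  A vs E: E wins 29–25.
  A vs F: A wins 35–19.
  B vs C: C wins 34–20.
  B vs D: B wins 28–26.
  B vs E: B wins 43–11.
  B vs F: B wins 35–19.
  C vs D: C wins 34–20.
  C vs E: C wins 36–18.
  C vs F: C wins 54–0.
  D vs E: E wins 33–21.
  D vs F: D wins 35–19.
  E vs F: E wins 41–13.
Copeland scores (wins − losses):
  A: 1 − 4 = -3
  B: 4 − 1 = 3
  C: 5 − 0 = 5
  D: 2 − 3 = -1
  E: 3 − 2 = 1
  F: 0 − 5 = -5
C has the best Copeland score.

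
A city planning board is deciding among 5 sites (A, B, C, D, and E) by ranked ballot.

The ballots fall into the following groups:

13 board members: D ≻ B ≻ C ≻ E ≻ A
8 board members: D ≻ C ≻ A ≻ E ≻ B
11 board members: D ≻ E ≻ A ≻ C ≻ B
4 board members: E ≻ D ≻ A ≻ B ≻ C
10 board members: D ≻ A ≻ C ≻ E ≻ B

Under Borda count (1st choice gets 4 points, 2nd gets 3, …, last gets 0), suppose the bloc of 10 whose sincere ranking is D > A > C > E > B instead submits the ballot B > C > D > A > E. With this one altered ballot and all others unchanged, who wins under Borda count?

D

Borda totals with the altered ballot: A 56, B 83, C 91, D 160, E 70.
The winner is unchanged: still D.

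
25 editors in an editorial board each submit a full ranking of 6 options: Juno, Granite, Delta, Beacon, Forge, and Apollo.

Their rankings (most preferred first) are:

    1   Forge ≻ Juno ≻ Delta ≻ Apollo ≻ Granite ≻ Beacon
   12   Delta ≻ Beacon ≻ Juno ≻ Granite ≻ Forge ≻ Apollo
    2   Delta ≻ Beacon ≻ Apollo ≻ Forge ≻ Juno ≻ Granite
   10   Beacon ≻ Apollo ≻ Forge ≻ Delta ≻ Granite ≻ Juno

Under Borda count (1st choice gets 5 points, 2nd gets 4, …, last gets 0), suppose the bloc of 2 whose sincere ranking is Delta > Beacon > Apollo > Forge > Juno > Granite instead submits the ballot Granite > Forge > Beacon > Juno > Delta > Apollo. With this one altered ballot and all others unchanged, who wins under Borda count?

Beacon

Borda totals with the altered ballot: Juno 44, Granite 45, Delta 85, Beacon 104, Forge 55, Apollo 42.
The winner is unchanged: still Beacon.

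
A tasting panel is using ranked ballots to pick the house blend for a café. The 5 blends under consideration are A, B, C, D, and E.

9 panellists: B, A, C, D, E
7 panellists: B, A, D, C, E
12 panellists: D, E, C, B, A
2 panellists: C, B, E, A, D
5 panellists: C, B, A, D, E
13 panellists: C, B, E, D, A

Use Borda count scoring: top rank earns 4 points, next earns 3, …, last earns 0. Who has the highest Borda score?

B

Borda scores:
  A: 9·3 + 7·3 + 12·0 + 2·1 + 5·2 + 13·0 = 60
  B: 9·4 + 7·4 + 12·1 + 2·3 + 5·3 + 13·3 = 136
  C: 9·2 + 7·1 + 12·2 + 2·4 + 5·4 + 13·4 = 129
  D: 9·1 + 7·2 + 12·4 + 2·0 + 5·1 + 13·1 = 89
  E: 9·0 + 7·0 + 12·3 + 2·2 + 5·0 + 13·2 = 66
B has the highest total.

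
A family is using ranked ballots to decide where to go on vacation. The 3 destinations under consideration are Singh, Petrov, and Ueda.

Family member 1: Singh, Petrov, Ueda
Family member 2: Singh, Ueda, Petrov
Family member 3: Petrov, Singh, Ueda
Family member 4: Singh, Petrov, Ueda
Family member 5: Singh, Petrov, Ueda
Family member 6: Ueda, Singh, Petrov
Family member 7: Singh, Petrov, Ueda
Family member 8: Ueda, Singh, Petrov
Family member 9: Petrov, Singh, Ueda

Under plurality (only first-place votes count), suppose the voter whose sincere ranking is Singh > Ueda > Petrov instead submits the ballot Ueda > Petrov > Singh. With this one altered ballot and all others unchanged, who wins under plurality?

First-place totals with the altered ballot: Singh 4, Petrov 2, Ueda 3.
The winner is unchanged: still Singh.

Singh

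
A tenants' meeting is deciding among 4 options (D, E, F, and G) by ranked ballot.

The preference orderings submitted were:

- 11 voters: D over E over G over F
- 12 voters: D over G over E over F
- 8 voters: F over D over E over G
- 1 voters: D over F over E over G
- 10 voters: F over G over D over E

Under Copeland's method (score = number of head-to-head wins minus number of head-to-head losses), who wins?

D

Pairwise results:
  D vs E: D wins 42–0.
  D vs F: D wins 24–18.
  D vs G: D wins 32–10.
  E vs F: E wins 23–19.
  E vs G: G wins 22–20.
  F vs G: G wins 23–19.
Copeland scores (wins − losses):
  D: 3 − 0 = 3
  E: 1 − 2 = -1
  F: 0 − 3 = -3
  G: 2 − 1 = 1
D has the best Copeland score.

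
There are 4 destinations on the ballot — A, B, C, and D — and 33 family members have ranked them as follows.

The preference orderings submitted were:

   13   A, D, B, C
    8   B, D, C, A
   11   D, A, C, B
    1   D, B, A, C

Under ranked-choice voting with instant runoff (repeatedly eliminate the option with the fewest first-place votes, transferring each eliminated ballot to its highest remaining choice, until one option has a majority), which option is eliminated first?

C

Round 1: A 13, D 12, B 8, C 0. C has the fewest and is eliminated.
Round 2: A 13, D 12, B 8. B has the fewest and is eliminated.
Round 3: D 20, A 13. D has a majority.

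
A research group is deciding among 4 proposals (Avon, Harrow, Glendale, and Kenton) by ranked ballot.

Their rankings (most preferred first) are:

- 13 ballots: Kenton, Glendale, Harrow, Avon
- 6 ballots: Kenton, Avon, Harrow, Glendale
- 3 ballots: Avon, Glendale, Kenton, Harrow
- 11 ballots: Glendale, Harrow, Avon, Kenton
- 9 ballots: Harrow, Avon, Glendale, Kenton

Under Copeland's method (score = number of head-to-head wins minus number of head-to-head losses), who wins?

Pairwise results:
  Avon vs Harrow: Harrow wins 33–9.
  Avon vs Glendale: Glendale wins 24–18.
  Avon vs Kenton: Avon wins 23–19.
  Harrow vs Glendale: Glendale wins 27–15.
  Harrow vs Kenton: Kenton wins 22–20.
  Glendale vs Kenton: Glendale wins 23–19.
Copeland scores (wins − losses):
  Avon: 1 − 2 = -1
  Harrow: 1 − 2 = -1
  Glendale: 3 − 0 = 3
  Kenton: 1 − 2 = -1
Glendale has the best Copeland score.

Glendale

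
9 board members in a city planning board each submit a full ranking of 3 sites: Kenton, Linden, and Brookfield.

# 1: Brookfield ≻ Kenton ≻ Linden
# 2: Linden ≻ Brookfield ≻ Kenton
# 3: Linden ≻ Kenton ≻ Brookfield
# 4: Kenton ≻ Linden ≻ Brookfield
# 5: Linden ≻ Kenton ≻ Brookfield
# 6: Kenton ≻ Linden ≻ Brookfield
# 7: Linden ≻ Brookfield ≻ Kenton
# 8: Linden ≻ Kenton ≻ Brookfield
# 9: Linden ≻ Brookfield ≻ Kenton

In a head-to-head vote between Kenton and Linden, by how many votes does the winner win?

Ballots ranking Kenton above Linden: 3.
Ballots ranking Linden above Kenton: 6.
Linden wins 6–3, a margin of 3.

3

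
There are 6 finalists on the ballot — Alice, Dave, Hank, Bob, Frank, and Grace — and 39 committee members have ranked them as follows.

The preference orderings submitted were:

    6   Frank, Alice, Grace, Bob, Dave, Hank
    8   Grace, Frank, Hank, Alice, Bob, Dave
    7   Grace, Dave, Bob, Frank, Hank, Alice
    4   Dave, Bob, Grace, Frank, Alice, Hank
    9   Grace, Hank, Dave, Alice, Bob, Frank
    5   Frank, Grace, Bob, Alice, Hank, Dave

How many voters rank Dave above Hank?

17

Ballots ranking Dave above Hank: 6+7+4 = 17.
Ballots ranking Hank above Dave: 8+9+5 = 22.
So 17 of 39 voters prefer Dave to Hank.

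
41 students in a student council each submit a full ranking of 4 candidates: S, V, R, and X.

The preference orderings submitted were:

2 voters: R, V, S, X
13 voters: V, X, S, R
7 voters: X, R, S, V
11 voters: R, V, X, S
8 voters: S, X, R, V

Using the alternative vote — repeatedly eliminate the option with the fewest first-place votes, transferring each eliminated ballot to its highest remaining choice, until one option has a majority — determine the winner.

R

Round 1: V 13, R 13, S 8, X 7. X has the fewest and is eliminated.
Round 2: R 20, V 13, S 8. S has the fewest and is eliminated.
Round 3: R 28, V 13. R has a majority.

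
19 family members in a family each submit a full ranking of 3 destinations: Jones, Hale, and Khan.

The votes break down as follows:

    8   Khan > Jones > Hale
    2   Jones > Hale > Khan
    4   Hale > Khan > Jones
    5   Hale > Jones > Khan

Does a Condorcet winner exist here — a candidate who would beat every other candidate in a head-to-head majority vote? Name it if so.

There is no Condorcet winner

Head-to-head results (19 voters total):
Jones vs Hale: Jones wins 10–9.
Jones vs Khan: Khan wins 12–7.
Hale vs Khan: Hale wins 11–8.
No candidate beats all others: Jones beats Hale beats Khan beats Jones, a majority cycle.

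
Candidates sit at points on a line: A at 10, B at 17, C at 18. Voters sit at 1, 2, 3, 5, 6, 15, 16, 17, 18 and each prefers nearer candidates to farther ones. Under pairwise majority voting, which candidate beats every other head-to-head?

With single-peaked preferences on a line, the Condorcet winner is the candidate closest to the median voter.
The median voter (position 6) is closest to A at 10.
Check: A vs B — voters closer to A: 5 of 9.

A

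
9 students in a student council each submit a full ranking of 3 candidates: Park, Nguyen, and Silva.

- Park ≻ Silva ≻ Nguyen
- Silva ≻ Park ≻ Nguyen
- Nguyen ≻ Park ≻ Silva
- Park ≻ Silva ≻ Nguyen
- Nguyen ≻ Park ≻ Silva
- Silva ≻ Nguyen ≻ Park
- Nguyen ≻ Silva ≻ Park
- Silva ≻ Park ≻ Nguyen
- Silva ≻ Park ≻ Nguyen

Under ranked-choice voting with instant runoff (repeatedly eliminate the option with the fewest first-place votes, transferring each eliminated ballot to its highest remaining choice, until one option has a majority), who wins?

Round 1: Silva 4, Nguyen 3, Park 2. Park has the fewest and is eliminated.
Round 2: Silva 6, Nguyen 3. Silva has a majority.

Silva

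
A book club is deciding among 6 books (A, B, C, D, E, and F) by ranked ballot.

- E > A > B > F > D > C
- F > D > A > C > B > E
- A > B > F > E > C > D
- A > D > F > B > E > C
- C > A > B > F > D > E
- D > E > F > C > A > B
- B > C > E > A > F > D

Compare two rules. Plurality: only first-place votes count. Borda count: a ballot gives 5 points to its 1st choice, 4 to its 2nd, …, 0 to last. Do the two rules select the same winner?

Plurality first-place counts: A 2, B 1, C 1, D 1, E 1, F 1 → A.
Borda totals: A 24, B 18, C 14, D 15, E 15, F 19 → A.
The two rules agree on A.

Yes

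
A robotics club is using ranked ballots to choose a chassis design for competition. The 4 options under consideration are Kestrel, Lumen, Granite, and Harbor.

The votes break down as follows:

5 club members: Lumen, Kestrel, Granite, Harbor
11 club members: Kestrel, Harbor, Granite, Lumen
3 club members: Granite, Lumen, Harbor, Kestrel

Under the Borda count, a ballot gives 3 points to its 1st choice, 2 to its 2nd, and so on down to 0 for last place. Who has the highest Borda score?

Kestrel

Borda scores:
  Kestrel: 5·2 + 11·3 + 3·0 = 43
  Lumen: 5·3 + 11·0 + 3·2 = 21
  Granite: 5·1 + 11·1 + 3·3 = 25
  Harbor: 5·0 + 11·2 + 3·1 = 25
Kestrel has the highest total.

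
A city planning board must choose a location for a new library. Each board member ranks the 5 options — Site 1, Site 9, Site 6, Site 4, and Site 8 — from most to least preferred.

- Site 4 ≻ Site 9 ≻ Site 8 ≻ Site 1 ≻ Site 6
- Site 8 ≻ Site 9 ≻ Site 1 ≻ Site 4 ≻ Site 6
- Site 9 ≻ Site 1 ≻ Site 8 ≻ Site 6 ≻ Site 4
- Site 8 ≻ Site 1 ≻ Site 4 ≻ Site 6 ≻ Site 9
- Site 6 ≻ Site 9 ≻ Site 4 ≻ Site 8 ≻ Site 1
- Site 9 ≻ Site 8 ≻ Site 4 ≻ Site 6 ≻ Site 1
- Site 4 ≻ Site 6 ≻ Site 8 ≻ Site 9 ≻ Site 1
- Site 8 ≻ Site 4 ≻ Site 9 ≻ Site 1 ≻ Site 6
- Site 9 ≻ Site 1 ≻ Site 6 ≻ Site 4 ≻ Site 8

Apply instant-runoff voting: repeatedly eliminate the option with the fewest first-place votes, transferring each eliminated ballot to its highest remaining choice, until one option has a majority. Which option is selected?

Round 1: Site 9 3, Site 8 3, Site 4 2, Site 6 1, Site 1 0. Site 1 has the fewest and is eliminated.
Round 2: Site 9 3, Site 8 3, Site 4 2, Site 6 1. Site 6 has the fewest and is eliminated.
Round 3: Site 9 4, Site 8 3, Site 4 2. Site 4 has the fewest and is eliminated.
Round 4: Site 9 5, Site 8 4. Site 9 has a majority.

Site 9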